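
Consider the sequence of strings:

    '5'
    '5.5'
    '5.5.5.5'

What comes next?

s(k+1) = s(k)·.·s(k) — each term doubles the last with '.' between the halves.
So the next term is two copies of 5.5.5.5 with '.' between the halves.

5.5.5.5.5.5.5.5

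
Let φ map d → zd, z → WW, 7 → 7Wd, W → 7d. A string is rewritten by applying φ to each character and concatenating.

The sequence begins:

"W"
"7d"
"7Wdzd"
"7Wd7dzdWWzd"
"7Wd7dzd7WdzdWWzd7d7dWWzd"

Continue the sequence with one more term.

7Wd7dzd7WdzdWWzd7Wd7dzdWWzd7d7dWWzd7Wdzd7Wdzd7d7dWWzd

Applying the rule to each of the 24 symbols of 7Wd7dzd7WdzdWWzd7d7dWWzd gives the pieces 7Wd 7d zd 7Wd zd WW zd 7Wd 7d zd WW zd 7d 7d WW zd 7Wd zd 7Wd zd 7d 7d WW zd, which concatenate to the answer.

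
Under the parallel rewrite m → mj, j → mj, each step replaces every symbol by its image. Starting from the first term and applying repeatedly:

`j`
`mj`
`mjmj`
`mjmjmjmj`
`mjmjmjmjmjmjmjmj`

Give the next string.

mjmjmjmjmjmjmjmjmjmjmjmjmjmjmjmj

Applying the rule to each of the 16 symbols of mjmjmjmjmjmjmjmj gives the pieces mj mj mj mj mj mj mj mj mj mj mj mj mj mj mj mj, which concatenate to the answer.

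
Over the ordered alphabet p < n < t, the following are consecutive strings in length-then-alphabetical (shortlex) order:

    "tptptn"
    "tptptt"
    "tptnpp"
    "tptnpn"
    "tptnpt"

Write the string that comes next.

Find the rightmost character of tptnpt below t, bump it to the next letter, and reset everything to its right to p.

tptnnp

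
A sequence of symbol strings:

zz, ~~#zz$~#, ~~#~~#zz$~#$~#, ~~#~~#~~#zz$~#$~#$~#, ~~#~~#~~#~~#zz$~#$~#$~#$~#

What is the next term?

Every step adds ~~# to the front and $~# to the end of the previous string.
Applying this once more to ~~#~~#~~#~~#zz$~#$~#$~#$~#:

~~#~~#~~#~~#~~#zz$~#$~#$~#$~#$~#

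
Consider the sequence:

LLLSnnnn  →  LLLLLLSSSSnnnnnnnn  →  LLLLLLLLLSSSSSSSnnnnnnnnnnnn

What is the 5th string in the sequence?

Each string has the form L^{3n} S^{3n-2} n^{4n} (n = 1, 2, …).
For term 5, n = 5, so the run lengths are 15, 13, 20.

LLLLLLLLLLLLLLLSSSSSSSSSSSSSnnnnnnnnnnnnnnnnnnnn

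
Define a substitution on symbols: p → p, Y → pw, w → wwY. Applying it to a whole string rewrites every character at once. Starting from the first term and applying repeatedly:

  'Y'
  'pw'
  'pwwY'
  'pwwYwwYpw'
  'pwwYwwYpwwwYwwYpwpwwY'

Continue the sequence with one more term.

Rewriting the 21 symbols of pwwYwwYpwwwYwwYpwpwwY one by one yields p wwY wwY pw wwY wwY pw p wwY wwY wwY pw wwY wwY pw p wwY p wwY wwY pw; concatenated:

pwwYwwYpwwwYwwYpwpwwYwwYwwYpwwwYwwYpwpwwYpwwYwwYpw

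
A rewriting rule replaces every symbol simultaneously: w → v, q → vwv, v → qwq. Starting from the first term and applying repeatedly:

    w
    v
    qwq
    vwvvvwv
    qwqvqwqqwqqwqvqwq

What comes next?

vwvvvwvqwqvwvvvwvvwvvvwvvwvvvwvqwqvwvvvwv

Applying the rule to each of the 17 symbols of qwqvqwqqwqqwqvqwq gives the pieces vwv v vwv qwq vwv v vwv vwv v vwv vwv v vwv qwq vwv v vwv, which concatenate to the answer.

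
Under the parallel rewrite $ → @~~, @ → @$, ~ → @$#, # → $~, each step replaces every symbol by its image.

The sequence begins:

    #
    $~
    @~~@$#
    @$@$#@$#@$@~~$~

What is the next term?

@$@~~@$@~~$~@$@~~$~@$@~~@$@$#@$#@~~@$#

Applying the rule to each of the 15 symbols of @$@$#@$#@$@~~$~ gives the pieces @$ @~~ @$ @~~ $~ @$ @~~ $~ @$ @~~ @$ @$# @$# @~~ @$#, which concatenate to the answer.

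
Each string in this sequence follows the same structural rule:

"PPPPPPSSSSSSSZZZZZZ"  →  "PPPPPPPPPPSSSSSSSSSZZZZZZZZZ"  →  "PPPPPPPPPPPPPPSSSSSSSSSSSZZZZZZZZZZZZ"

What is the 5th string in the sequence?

Reading off run lengths: P runs 6, 10, 14; S runs 7, 9, 11; Z runs 6, 9, 12 — each is linear in n, where the shown terms are n = 2, 3, 4.
At n = 6 the blocks have lengths 22, 15, 18.

PPPPPPPPPPPPPPPPPPPPPPSSSSSSSSSSSSSSSZZZZZZZZZZZZZZZZZZ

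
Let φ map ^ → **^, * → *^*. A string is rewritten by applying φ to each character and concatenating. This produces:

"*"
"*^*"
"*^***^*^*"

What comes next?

*^***^*^**^**^***^*^***^*^*

Expanding *^***^*^*: *→*^*, ^→**^, *→*^*, *→*^*, *→*^*, ^→**^, *→*^*, ^→**^, *→*^*. Concatenated: *^* **^ *^* *^* *^* **^ *^* **^ *^*.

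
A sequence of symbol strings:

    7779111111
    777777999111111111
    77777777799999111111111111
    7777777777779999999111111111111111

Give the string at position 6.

Reading off run lengths: 7 runs 3, 6, 9, 12; 9 runs 1, 3, 5, 7; 1 runs 6, 9, 12, 15 — each is linear in n (n = 1, 2, …).
Setting n = 6 gives 18, 11, 21 characters in each block.

77777777777777777799999999999111111111111111111111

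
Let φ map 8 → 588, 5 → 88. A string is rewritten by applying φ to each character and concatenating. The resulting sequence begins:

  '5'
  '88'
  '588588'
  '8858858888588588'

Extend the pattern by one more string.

φ(8858858888588588) expands symbol-by-symbol to 588 588 88 588 588 88 588 588 588 588 88 588 588 88 588 588; joining the 16 pieces gives the next term.

58858888588588885885885885888858858888588588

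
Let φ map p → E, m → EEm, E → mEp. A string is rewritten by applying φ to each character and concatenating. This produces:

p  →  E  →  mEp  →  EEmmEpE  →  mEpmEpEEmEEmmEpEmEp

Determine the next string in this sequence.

EEmmEpEEEmmEpEmEpmEpEEmmEpmEpEEmEEmmEpEmEpEEmmEpE

Applying the rule to each of the 19 symbols of mEpmEpEEmEEmmEpEmEp gives the pieces EEm mEp E EEm mEp E mEp mEp EEm mEp mEp EEm EEm mEp E mEp EEm mEp E, which concatenate to the answer.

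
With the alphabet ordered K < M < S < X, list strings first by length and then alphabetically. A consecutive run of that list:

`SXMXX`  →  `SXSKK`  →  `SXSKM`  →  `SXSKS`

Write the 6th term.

SXSMK

Stepping forward 2 times from SXSKS: SXSKS → SXSKX, then the target.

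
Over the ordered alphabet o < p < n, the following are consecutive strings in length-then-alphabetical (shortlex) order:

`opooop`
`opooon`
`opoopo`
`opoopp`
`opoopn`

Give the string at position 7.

Continuing the enumeration 2 steps past opoopn: opoopn → opoono → (answer).

opoonp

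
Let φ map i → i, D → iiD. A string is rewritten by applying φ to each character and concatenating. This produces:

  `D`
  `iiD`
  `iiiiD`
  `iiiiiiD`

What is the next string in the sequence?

Apply φ to iiiiiiD symbol by symbol: i→i, i→i, i→i, i→i, i→i, i→i, D→iiD; joined: i i i i i i iiD.

iiiiiiiiD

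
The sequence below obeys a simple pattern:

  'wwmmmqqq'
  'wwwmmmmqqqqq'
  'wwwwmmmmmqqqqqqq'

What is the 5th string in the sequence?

wwwwwwmmmmmmmqqqqqqqqqqq

The n-th term is n w's then n+1 m's then 2n-1 q's, where the shown terms are n = 2, 3, 4.
Setting n = 6 gives 6, 7, 11 characters in each block.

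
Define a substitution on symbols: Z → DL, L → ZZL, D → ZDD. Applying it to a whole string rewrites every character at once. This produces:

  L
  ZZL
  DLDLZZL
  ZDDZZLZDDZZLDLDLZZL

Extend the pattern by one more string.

Replace each of the 19 characters of ZDDZZLZDDZZLDLDLZZL in place — DL ZDD ZDD DL DL ZZL DL ZDD ZDD DL DL ZZL ZDD ZZL ZDD ZZL DL DL ZZL — and concatenate.

DLZDDZDDDLDLZZLDLZDDZDDDLDLZZLZDDZZLZDDZZLDLDLZZL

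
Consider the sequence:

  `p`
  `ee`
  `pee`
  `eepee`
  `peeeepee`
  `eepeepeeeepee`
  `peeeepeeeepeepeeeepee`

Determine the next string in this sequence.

eepeepeeeepeepeeeepeeeepeepeeeepee

From term 3 onward, concatenate the second-to-last term with the last: p·ee = pee, ee·pee = eepee, …
The next term joins eepeepeeeepee and peeeepeeeepeepeeeepee.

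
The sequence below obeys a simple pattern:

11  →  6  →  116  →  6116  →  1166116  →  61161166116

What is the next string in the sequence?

This is a Fibonacci-style word recurrence s(k) = s(k−2)·s(k−1): e.g. 11·6 = 116.
Continuing: 1166116 · 61161166116 gives term 7.

116611661161166116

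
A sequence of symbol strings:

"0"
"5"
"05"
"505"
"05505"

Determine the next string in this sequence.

Each term (from the third on) is the two preceding terms concatenated in order: term 3 = 0·5 = 05.
Continuing: 505 · 05505 gives term 6.

50505505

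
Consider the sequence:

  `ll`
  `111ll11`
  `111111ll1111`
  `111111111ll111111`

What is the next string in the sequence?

Each term wraps the previous one in 111 on the left and 11 on the right.
Applying this once more to 111111111ll111111:

111111111111ll11111111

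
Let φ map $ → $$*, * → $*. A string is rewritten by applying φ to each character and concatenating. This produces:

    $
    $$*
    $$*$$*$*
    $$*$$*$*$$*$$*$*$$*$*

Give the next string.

Replace each of the 21 characters of $$*$$*$*$$*$$*$*$$*$* in place — $$* $$* $* $$* $$* $* $$* $* $$* $$* $* $$* $$* $* $$* $* $$* $$* $* $$* $* — and concatenate.

$$*$$*$*$$*$$*$*$$*$*$$*$$*$*$$*$$*$*$$*$*$$*$$*$*$$*$*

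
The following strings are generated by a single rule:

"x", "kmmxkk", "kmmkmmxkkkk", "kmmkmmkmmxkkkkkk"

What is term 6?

s(k+1) = kmm·s(k)·kk, so each term gains kmm as a prefix and kk as a suffix.
From kmmkmmkmmxkkkkkk, 2 further steps: kmmkmmkmmxkkkkkk → kmmkmmkmmkmmxkkkkkkkk → (answer).

kmmkmmkmmkmmkmmxkkkkkkkkkk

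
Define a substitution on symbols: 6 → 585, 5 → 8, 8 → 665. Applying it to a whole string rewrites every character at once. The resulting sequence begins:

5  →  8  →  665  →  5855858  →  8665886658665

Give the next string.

665585585866566558558586655855858

Replace each of the 13 characters of 8665886658665 in place — 665 585 585 8 665 665 585 585 8 665 585 585 8 — and concatenate.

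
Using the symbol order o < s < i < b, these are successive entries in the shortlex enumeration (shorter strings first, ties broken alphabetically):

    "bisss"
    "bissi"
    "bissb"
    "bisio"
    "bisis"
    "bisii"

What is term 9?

bisbs

Advancing 3 positions from bisii through bisii → bisib → bisbo reaches term 9.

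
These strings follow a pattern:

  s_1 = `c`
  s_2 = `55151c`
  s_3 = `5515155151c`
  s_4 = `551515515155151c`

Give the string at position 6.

5515155151551515515155151c

The strings grow by a fixed prefix 55151 each time.
From 551515515155151c, 2 further steps: 551515515155151c → 55151551515515155151c → (answer).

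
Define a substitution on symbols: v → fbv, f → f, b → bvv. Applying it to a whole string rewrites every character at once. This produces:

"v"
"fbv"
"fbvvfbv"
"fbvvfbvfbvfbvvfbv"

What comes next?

Rewriting the 17 symbols of fbvvfbvfbvfbvvfbv one by one yields f bvv fbv fbv f bvv fbv f bvv fbv f bvv fbv fbv f bvv fbv; concatenated:

fbvvfbvfbvfbvvfbvfbvvfbvfbvvfbvfbvfbvvfbv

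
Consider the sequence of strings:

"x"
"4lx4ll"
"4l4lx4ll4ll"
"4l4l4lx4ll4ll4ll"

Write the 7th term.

4l4l4l4l4l4lx4ll4ll4ll4ll4ll4ll

Each term wraps the previous one in 4l on the left and 4ll on the right.
From 4l4l4lx4ll4ll4ll, 3 further steps: 4l4l4lx4ll4ll4ll → 4l4l4l4lx4ll4ll4ll4ll → 4l4l4l4l4lx4ll4ll4ll4ll4ll → (answer).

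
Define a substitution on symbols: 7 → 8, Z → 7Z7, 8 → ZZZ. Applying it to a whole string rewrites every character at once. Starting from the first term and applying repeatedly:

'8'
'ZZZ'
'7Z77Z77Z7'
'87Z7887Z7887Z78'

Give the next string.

φ(87Z7887Z7887Z78) expands symbol-by-symbol to ZZZ 8 7Z7 8 ZZZ ZZZ 8 7Z7 8 ZZZ ZZZ 8 7Z7 8 ZZZ; joining the 15 pieces gives the next term.

ZZZ87Z78ZZZZZZ87Z78ZZZZZZ87Z78ZZZ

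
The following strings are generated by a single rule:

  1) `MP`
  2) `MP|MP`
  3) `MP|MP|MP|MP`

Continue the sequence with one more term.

Each string is two copies of the previous one joined by '|'.
Doubling MP|MP|MP|MP with '|' between the halves:

MP|MP|MP|MP|MP|MP|MP|MP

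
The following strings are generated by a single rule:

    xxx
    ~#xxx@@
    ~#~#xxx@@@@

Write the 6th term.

Each term wraps the previous one in ~# on the left and @@ on the right.
From ~#~#xxx@@@@, 3 further steps: ~#~#xxx@@@@ → ~#~#~#xxx@@@@@@ → ~#~#~#~#xxx@@@@@@@@ → (answer).

~#~#~#~#~#xxx@@@@@@@@@@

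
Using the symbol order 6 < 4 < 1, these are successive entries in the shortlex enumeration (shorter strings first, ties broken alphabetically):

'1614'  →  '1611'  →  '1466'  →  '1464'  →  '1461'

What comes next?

The successor of 1461 increments the rightmost position that isn't already 1 and resets every position after it to 6.

1446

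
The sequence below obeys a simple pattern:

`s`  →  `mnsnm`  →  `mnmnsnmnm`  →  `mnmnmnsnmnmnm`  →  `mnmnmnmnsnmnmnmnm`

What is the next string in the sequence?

mnmnmnmnmnsnmnmnmnmnm

Each term wraps the previous one in mn on the left and nm on the right.
One more step from mnmnmnmnsnmnmnmnm gives the answer.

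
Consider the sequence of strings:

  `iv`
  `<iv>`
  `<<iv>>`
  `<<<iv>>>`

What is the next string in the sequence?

s(k+1) = <·s(k)·>, so each term gains < as a prefix and > as a suffix.
Applying this once more to <<<iv>>>:

<<<<iv>>>>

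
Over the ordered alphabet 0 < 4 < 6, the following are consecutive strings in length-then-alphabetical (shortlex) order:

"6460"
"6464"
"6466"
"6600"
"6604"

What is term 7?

6640

Continuing the enumeration 2 steps past 6604: 6604 → 6606 → (answer).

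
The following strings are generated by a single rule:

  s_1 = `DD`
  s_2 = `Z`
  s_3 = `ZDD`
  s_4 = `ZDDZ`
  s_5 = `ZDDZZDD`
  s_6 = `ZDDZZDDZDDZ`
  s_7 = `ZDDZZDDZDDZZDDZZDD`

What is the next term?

Each term (from the third on) is the previous term followed by the one before it: term 3 = Z·DD = ZDD.
The next term joins ZDDZZDDZDDZZDDZZDD and ZDDZZDDZDDZ.

ZDDZZDDZDDZZDDZZDDZDDZZDDZDDZ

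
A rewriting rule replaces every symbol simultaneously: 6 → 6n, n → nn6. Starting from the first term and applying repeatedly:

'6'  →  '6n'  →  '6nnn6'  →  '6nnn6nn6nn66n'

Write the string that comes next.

6nnn6nn6nn66nnn6nn66nnn6nn66n6nnn6

Replace each of the 13 characters of 6nnn6nn6nn66n in place — 6n nn6 nn6 nn6 6n nn6 nn6 6n nn6 nn6 6n 6n nn6 — and concatenate.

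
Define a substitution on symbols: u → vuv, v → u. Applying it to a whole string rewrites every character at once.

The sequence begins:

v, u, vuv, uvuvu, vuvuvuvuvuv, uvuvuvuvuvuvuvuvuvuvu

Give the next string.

Replace each of the 21 characters of uvuvuvuvuvuvuvuvuvuvu in place — vuv u vuv u vuv u vuv u vuv u vuv u vuv u vuv u vuv u vuv u vuv — and concatenate.

vuvuvuvuvuvuvuvuvuvuvuvuvuvuvuvuvuvuvuvuvuv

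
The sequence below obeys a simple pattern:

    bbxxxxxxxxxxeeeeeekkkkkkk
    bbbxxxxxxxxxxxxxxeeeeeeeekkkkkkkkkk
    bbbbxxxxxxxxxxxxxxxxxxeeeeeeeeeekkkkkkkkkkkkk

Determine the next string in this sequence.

bbbbbxxxxxxxxxxxxxxxxxxxxxxeeeeeeeeeeeekkkkkkkkkkkkkkkk

The n-th term is n-1 b's then 4n-2 x's then 2n e's then 3n-2 k's, where the shown terms are n = 3, 4, 5.
At n = 6 the blocks have lengths 5, 22, 12, 16.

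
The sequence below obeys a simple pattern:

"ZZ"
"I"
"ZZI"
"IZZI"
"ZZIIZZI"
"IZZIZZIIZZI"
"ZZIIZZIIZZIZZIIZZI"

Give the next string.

From term 3 onward, concatenate the second-to-last term with the last: ZZ·I = ZZI, I·ZZI = IZZI, …
So term 8 is IZZIZZIIZZI·ZZIIZZIIZZIZZIIZZI.

IZZIZZIIZZIZZIIZZIIZZIZZIIZZI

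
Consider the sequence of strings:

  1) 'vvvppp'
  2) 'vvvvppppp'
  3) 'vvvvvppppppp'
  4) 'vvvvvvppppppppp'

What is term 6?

vvvvvvvvppppppppppppp

The n-th term is n+1 v's then 2n-1 p's, where the shown terms are n = 2, 3, 4, 5.
At n = 7 the blocks have lengths 8, 13.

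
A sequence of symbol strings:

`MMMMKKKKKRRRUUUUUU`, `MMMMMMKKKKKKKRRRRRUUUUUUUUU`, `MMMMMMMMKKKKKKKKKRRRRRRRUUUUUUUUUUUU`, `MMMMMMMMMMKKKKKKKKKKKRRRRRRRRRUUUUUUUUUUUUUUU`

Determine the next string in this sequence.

MMMMMMMMMMMMKKKKKKKKKKKKKRRRRRRRRRRRUUUUUUUUUUUUUUUUUU

Each string has the form M^{2n} K^{2n+1} R^{2n-1} U^{3n}, where the shown terms are n = 2, 3, 4, 5.
At n = 6 the blocks have lengths 12, 13, 11, 18.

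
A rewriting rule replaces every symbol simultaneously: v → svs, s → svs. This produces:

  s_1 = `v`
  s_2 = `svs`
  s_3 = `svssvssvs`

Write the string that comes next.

Apply φ to svssvssvs symbol by symbol: s→svs, v→svs, s→svs, s→svs, v→svs, s→svs, s→svs, v→svs, s→svs; joined: svs svs svs svs svs svs svs svs svs.

svssvssvssvssvssvssvssvssvs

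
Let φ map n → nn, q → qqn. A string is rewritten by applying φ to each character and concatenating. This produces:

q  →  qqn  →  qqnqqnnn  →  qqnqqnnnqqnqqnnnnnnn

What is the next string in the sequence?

Rewriting the 20 symbols of qqnqqnnnqqnqqnnnnnnn one by one yields qqn qqn nn qqn qqn nn nn nn qqn qqn nn qqn qqn nn nn nn nn nn nn nn; concatenated:

qqnqqnnnqqnqqnnnnnnnqqnqqnnnqqnqqnnnnnnnnnnnnnnn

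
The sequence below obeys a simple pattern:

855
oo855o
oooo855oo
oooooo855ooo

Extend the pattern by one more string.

s(k+1) = oo·s(k)·o, so each term gains oo as a prefix and o as a suffix.
One more step from oooooo855ooo gives the answer.

oooooooo855oooo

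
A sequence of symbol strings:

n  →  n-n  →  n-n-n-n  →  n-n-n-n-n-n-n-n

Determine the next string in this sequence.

n-n-n-n-n-n-n-n-n-n-n-n-n-n-n-n

s(k+1) = s(k)·-·s(k) — each term doubles the last with '-' between the halves.
One more doubling of n-n-n-n-n-n-n-n gives the answer.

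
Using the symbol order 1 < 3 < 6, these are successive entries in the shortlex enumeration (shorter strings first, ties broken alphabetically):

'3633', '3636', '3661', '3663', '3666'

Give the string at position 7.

Stepping forward 2 times from 3666: 3666 → 6111, then the target.

6113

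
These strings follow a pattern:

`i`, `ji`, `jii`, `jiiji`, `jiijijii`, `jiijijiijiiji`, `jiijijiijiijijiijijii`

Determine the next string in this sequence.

This is a Fibonacci-style word recurrence s(k) = s(k−1)·s(k−2): e.g. ji·i = jii.
So term 8 is jiijijiijiijijiijijii·jiijijiijiiji.

jiijijiijiijijiijijiijiijijiijiiji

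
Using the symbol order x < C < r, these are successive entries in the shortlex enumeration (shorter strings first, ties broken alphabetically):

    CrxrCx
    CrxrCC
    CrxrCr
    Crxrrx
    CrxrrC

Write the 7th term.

Advancing 2 positions from CrxrrC through CrxrrC → Crxrrr reaches term 7.

CrCxxx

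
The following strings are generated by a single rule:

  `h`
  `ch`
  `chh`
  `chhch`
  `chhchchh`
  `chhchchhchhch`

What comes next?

chhchchhchhchchhchchh

From term 3 onward, concatenate the last term with the second-to-last: ch·h = chh, chh·ch = chhch, …
The next term joins chhchchhchhch and chhchchh.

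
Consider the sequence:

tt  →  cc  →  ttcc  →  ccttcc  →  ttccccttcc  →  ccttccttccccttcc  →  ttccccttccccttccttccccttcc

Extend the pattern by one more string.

ccttccttccccttccttccccttccccttccttccccttcc

From term 3 onward, concatenate the second-to-last term with the last: tt·cc = ttcc, cc·ttcc = ccttcc, …
So term 8 is ccttccttccccttcc·ttccccttccccttccttccccttcc.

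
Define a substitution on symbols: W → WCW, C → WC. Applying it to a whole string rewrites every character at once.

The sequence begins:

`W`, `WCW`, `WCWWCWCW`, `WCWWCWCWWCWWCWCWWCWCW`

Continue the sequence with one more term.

φ(WCWWCWCWWCWWCWCWWCWCW) expands symbol-by-symbol to WCW WC WCW WCW WC WCW WC WCW WCW WC WCW WCW WC WCW WC WCW WCW WC WCW WC WCW; joining the 21 pieces gives the next term.

WCWWCWCWWCWWCWCWWCWCWWCWWCWCWWCWWCWCWWCWCWWCWWCWCWWCWCW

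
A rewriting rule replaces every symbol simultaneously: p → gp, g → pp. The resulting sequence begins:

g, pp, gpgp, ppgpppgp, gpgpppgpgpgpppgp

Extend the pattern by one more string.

φ(gpgpppgpgpgpppgp) expands symbol-by-symbol to pp gp pp gp gp gp pp gp pp gp pp gp gp gp pp gp; joining the 16 pieces gives the next term.

ppgpppgpgpgpppgpppgpppgpgpgpppgp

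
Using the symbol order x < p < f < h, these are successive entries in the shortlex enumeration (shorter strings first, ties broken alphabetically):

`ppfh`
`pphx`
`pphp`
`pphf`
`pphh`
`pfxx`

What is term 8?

pfxf

Advancing 2 positions from pfxx through pfxx → pfxp reaches term 8.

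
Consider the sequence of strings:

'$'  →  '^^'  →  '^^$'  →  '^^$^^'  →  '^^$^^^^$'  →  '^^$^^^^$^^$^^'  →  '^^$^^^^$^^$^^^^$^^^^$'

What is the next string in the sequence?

^^$^^^^$^^$^^^^$^^^^$^^$^^^^$^^$^^

From term 3 onward, concatenate the last term with the second-to-last: ^^·$ = ^^$, ^^$·^^ = ^^$^^, …
Continuing: ^^$^^^^$^^$^^^^$^^^^$ · ^^$^^^^$^^$^^ gives term 8.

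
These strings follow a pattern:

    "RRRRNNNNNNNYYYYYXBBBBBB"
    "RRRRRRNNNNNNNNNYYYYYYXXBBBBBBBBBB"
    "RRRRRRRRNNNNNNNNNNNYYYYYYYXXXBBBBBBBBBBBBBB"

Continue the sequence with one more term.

RRRRRRRRRRNNNNNNNNNNNNNYYYYYYYYXXXXBBBBBBBBBBBBBBBBBB

Term n consists of 2n R's, followed by 2n+3 N's, followed by n+3 Y's, followed by n-1 X's, followed by 4n-2 B's, where the shown terms are n = 2, 3, 4.
At n = 5 the blocks have lengths 10, 13, 8, 4, 18.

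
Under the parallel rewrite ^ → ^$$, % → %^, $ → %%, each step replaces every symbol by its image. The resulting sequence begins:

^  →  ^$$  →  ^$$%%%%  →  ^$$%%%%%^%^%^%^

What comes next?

Rewriting the 15 symbols of ^$$%%%%%^%^%^%^ one by one yields ^$$ %% %% %^ %^ %^ %^ %^ ^$$ %^ ^$$ %^ ^$$ %^ ^$$; concatenated:

^$$%%%%%^%^%^%^%^^$$%^^$$%^^$$%^^$$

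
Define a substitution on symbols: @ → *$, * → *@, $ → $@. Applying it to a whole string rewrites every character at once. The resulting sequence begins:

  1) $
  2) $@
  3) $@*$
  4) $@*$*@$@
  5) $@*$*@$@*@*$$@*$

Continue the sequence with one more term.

Rewriting the 16 symbols of $@*$*@$@*@*$$@*$ one by one yields $@ *$ *@ $@ *@ *$ $@ *$ *@ *$ *@ $@ $@ *$ *@ $@; concatenated:

$@*$*@$@*@*$$@*$*@*$*@$@$@*$*@$@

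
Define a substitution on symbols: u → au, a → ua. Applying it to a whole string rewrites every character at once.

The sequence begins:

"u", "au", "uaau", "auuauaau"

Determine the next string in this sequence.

Rewriting each symbol of auuauaau: a→ua, u→au, u→au, a→ua, u→au, a→ua, a→ua, u→au, which concatenates to ua au au ua au ua ua au.

uaauauuaauuauaau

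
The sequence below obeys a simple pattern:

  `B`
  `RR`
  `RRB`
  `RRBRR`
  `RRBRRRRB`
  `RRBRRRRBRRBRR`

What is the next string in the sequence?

RRBRRRRBRRBRRRRBRRRRB

This is a Fibonacci-style word recurrence s(k) = s(k−1)·s(k−2): e.g. RR·B = RRB.
The next term joins RRBRRRRBRRBRR and RRBRRRRB.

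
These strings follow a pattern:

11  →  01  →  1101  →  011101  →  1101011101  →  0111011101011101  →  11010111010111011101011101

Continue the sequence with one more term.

From term 3 onward, concatenate the second-to-last term with the last: 11·01 = 1101, 01·1101 = 011101, …
The next term joins 0111011101011101 and 11010111010111011101011101.

011101110101110111010111010111011101011101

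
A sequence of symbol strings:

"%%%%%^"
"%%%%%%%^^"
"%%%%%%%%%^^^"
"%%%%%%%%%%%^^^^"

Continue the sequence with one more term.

The n-th term is 2n+1 %'s then n-1 ^'s, where the shown terms are n = 2, 3, 4, 5.
For the next term, n = 6, so the run lengths are 13, 5.

%%%%%%%%%%%%%^^^^^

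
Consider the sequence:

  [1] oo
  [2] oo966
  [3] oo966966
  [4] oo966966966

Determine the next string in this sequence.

The strings grow by a fixed suffix 966 each time.
One more step from oo966966966 gives the answer.

oo966966966966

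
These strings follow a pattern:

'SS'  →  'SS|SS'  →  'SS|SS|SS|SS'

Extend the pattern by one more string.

Every step duplicates the string with '|' between the halves.
Doubling SS|SS|SS|SS with '|' between the halves:

SS|SS|SS|SS|SS|SS|SS|SS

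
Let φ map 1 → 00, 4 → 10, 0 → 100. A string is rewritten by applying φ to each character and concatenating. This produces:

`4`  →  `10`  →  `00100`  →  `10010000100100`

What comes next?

00100100001001001001000010010000100100

Applying the rule to each of the 14 symbols of 10010000100100 gives the pieces 00 100 100 00 100 100 100 100 00 100 100 00 100 100, which concatenate to the answer.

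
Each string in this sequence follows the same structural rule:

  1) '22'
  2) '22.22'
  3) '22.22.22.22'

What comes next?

22.22.22.22.22.22.22.22

Each string is two copies of the previous one joined by '.'.
One more doubling of 22.22.22.22 gives the answer.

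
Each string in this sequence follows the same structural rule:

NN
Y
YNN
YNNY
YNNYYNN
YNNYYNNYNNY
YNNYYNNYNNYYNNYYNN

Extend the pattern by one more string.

Each term (from the third on) is the previous term followed by the one before it: term 3 = Y·NN = YNN.
So term 8 is YNNYYNNYNNYYNNYYNN·YNNYYNNYNNY.

YNNYYNNYNNYYNNYYNNYNNYYNNYNNY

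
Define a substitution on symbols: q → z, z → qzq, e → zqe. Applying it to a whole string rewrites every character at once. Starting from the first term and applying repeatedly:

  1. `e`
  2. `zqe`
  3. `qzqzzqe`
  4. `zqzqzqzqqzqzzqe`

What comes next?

Applying the rule to each of the 15 symbols of zqzqzqzqqzqzzqe gives the pieces qzq z qzq z qzq z qzq z z qzq z qzq qzq z zqe, which concatenate to the answer.

qzqzqzqzqzqzqzqzzqzqzqzqqzqzzqe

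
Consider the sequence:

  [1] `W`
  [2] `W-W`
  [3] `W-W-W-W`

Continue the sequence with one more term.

Every step duplicates the string with '-' between the halves.
So the next term is two copies of W-W-W-W with '-' between the halves.

W-W-W-W-W-W-W-W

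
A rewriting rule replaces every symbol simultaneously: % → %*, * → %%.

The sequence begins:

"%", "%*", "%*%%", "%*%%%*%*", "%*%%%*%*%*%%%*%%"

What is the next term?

φ(%*%%%*%*%*%%%*%%) expands symbol-by-symbol to %* %% %* %* %* %% %* %% %* %% %* %* %* %% %* %*; joining the 16 pieces gives the next term.

%*%%%*%*%*%%%*%%%*%%%*%*%*%%%*%*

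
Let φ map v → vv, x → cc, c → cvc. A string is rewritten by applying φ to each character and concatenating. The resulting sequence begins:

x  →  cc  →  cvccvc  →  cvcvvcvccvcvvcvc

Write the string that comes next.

cvcvvcvcvvvvcvcvvcvccvcvvcvcvvvvcvcvvcvc

φ(cvcvvcvccvcvvcvc) expands symbol-by-symbol to cvc vv cvc vv vv cvc vv cvc cvc vv cvc vv vv cvc vv cvc; joining the 16 pieces gives the next term.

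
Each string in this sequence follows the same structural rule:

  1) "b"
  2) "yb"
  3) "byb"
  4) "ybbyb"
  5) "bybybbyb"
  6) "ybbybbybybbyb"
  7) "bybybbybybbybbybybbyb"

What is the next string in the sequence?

ybbybbybybbybbybybbybybbybbybybbyb

From term 3 onward, concatenate the second-to-last term with the last: b·yb = byb, yb·byb = ybbyb, …
The next term joins ybbybbybybbyb and bybybbybybbybbybybbyb.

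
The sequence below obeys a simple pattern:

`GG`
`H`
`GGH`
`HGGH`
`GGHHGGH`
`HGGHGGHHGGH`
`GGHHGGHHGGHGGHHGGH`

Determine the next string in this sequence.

Each term (from the third on) is the two preceding terms concatenated in order: term 3 = GG·H = GGH.
So term 8 is HGGHGGHHGGH·GGHHGGHHGGHGGHHGGH.

HGGHGGHHGGHGGHHGGHHGGHGGHHGGH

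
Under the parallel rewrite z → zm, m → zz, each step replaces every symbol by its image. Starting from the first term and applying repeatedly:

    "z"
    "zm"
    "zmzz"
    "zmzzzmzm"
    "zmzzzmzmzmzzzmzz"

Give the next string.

Replace each of the 16 characters of zmzzzmzmzmzzzmzz in place — zm zz zm zm zm zz zm zz zm zz zm zm zm zz zm zm — and concatenate.

zmzzzmzmzmzzzmzzzmzzzmzmzmzzzmzm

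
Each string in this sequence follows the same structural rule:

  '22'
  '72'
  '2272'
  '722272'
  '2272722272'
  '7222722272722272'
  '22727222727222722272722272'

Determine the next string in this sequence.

Each term (from the third on) is the two preceding terms concatenated in order: term 3 = 22·72 = 2272.
So term 8 is 7222722272722272·22727222727222722272722272.

722272227272227222727222727222722272722272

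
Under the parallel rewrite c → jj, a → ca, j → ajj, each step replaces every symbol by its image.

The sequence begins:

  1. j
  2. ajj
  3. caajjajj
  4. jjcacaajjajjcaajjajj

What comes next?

ajjajjjjcajjcacaajjajjcaajjajjjjcacaajjajjcaajjajj

Replace each of the 20 characters of jjcacaajjajjcaajjajj in place — ajj ajj jj ca jj ca ca ajj ajj ca ajj ajj jj ca ca ajj ajj ca ajj ajj — and concatenate.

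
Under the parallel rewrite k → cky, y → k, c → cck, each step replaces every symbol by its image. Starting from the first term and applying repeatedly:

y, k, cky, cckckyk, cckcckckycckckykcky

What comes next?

φ(cckcckckycckckykcky) expands symbol-by-symbol to cck cck cky cck cck cky cck cky k cck cck cky cck cky k cky cck cky k; joining the 19 pieces gives the next term.

cckcckckycckcckckycckckykcckcckckycckckykckycckckyk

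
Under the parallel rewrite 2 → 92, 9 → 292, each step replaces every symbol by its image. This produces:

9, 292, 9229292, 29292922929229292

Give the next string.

Rewriting the 17 symbols of 29292922929229292 one by one yields 92 292 92 292 92 292 92 92 292 92 292 92 92 292 92 292 92; concatenated:

92292922929229292922929229292922929229292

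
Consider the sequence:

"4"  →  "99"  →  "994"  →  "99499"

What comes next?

99499994

Each term (from the third on) is the previous term followed by the one before it: term 3 = 99·4 = 994.
Continuing: 99499 · 994 gives term 5.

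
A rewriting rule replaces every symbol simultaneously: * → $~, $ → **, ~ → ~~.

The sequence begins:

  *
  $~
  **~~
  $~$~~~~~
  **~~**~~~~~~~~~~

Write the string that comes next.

Rewriting the 16 symbols of **~~**~~~~~~~~~~ one by one yields $~ $~ ~~ ~~ $~ $~ ~~ ~~ ~~ ~~ ~~ ~~ ~~ ~~ ~~ ~~; concatenated:

$~$~~~~~$~$~~~~~~~~~~~~~~~~~~~~~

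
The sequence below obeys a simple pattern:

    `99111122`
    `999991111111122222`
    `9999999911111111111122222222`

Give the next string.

The n-th term is 3n-1 9's then 4n 1's then 3n-1 2's (n = 1, 2, …).
Setting n = 4 gives 11, 16, 11 characters in each block.

99999999999111111111111111122222222222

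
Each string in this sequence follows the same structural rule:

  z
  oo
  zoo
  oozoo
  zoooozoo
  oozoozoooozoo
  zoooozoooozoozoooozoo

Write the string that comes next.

oozoozoooozoozoooozoooozoozoooozoo

This is a Fibonacci-style word recurrence s(k) = s(k−2)·s(k−1): e.g. z·oo = zoo.
So term 8 is oozoozoooozoo·zoooozoooozoozoooozoo.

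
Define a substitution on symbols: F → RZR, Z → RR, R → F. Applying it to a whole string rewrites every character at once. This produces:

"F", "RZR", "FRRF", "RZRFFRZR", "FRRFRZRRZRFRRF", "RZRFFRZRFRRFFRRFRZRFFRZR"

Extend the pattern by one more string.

FRRFRZRRZRFRRFRZRFFRZRRZRFFRZRFRRFRZRRZRFRRF

φ(RZRFFRZRFRRFFRRFRZRFFRZR) expands symbol-by-symbol to F RR F RZR RZR F RR F RZR F F RZR RZR F F RZR F RR F RZR RZR F RR F; joining the 24 pieces gives the next term.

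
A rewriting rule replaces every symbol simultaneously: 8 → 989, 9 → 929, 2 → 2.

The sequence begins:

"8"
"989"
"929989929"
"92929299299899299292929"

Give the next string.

Rewriting the 23 symbols of 92929299299899299292929 one by one yields 929 2 929 2 929 2 929 929 2 929 929 989 929 929 2 929 929 2 929 2 929 2 929; concatenated:

92929292929292992929299299899299292929929292929292929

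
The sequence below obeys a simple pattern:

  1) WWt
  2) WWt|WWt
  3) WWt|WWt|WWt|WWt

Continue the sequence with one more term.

WWt|WWt|WWt|WWt|WWt|WWt|WWt|WWt

Each string is two copies of the previous one joined by '|'.
One more doubling of WWt|WWt|WWt|WWt gives the answer.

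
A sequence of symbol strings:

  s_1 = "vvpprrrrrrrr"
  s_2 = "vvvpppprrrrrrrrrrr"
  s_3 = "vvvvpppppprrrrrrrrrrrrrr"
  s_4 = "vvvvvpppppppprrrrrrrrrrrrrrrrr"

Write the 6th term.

vvvvvvvpppppppppppprrrrrrrrrrrrrrrrrrrrrrr

Each string has the form v^{n} p^{2n-2} r^{3n+2}, where the shown terms are n = 2, 3, 4, 5.
Setting n = 7 gives 7, 12, 23 characters in each block.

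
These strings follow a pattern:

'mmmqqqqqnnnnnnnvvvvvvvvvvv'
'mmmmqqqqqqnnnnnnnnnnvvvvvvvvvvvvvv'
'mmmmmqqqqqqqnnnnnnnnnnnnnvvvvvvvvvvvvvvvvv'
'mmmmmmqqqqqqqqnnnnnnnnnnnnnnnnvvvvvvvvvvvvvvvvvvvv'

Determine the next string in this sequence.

mmmmmmmqqqqqqqqqnnnnnnnnnnnnnnnnnnnvvvvvvvvvvvvvvvvvvvvvvv

Term n consists of n m's, followed by n+2 q's, followed by 3n-2 n's, followed by 3n+2 v's, where the shown terms are n = 3, 4, 5, 6.
For the next term, n = 7, so the run lengths are 7, 9, 19, 23.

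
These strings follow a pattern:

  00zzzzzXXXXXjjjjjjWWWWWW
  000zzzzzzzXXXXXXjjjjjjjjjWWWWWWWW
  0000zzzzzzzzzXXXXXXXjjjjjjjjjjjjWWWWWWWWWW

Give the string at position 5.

000000zzzzzzzzzzzzzXXXXXXXXXjjjjjjjjjjjjjjjjjjWWWWWWWWWWWWWW

Term n consists of n 0's, followed by 2n+1 z's, followed by n+3 X's, followed by 3n j's, followed by 2n+2 W's, where the shown terms are n = 2, 3, 4.
At n = 6 the blocks have lengths 6, 13, 9, 18, 14.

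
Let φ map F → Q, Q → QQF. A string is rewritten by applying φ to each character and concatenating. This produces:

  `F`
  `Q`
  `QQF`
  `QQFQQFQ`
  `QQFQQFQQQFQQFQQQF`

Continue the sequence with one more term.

Replace each of the 17 characters of QQFQQFQQQFQQFQQQF in place — QQF QQF Q QQF QQF Q QQF QQF QQF Q QQF QQF Q QQF QQF QQF Q — and concatenate.

QQFQQFQQQFQQFQQQFQQFQQFQQQFQQFQQQFQQFQQFQ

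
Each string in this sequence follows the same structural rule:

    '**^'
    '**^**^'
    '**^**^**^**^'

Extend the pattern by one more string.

Each string is two copies of the previous one concatenated.
Doubling **^**^**^**^:

**^**^**^**^**^**^**^**^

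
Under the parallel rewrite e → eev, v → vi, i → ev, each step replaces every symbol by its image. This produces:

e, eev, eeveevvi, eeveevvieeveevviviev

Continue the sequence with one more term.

Rewriting the 20 symbols of eeveevvieeveevviviev one by one yields eev eev vi eev eev vi vi ev eev eev vi eev eev vi vi ev vi ev eev vi; concatenated:

eeveevvieeveevvivieveeveevvieeveevvivievvieveevvi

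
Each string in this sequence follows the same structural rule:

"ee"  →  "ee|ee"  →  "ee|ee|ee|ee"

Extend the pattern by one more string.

ee|ee|ee|ee|ee|ee|ee|ee

Each string is two copies of the previous one joined by '|'.
So the next term is two copies of ee|ee|ee|ee with '|' between the halves.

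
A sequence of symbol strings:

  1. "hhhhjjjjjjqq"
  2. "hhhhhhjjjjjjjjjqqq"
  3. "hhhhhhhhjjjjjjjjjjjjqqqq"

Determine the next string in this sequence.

The n-th term is 2n h's then 3n j's then n q's, where the shown terms are n = 2, 3, 4.
For the next term, n = 5, so the run lengths are 10, 15, 5.

hhhhhhhhhhjjjjjjjjjjjjjjjqqqqq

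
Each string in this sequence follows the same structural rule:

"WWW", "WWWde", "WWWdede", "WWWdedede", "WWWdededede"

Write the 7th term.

The strings grow by a fixed suffix de each time.
From WWWdededede, 2 further steps: WWWdededede → WWWdedededede → (answer).

WWWdededededede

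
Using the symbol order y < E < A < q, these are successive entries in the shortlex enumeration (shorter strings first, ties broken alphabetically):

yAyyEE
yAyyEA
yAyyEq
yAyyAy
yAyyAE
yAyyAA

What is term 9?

yAyyqE

Continuing the enumeration 3 steps past yAyyAA: yAyyAA → yAyyAq → yAyyqy → (answer).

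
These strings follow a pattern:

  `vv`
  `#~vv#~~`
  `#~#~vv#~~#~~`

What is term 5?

#~#~#~#~vv#~~#~~#~~#~~

Every step adds #~ to the front and #~~ to the end of the previous string.
From #~#~vv#~~#~~, 2 further steps: #~#~vv#~~#~~ → #~#~#~vv#~~#~~#~~ → (answer).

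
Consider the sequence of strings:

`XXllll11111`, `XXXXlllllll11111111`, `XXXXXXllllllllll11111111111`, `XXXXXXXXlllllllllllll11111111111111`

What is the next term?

Reading off run lengths: X runs 2, 4, 6, 8; l runs 4, 7, 10, 13; 1 runs 5, 8, 11, 14 — each is linear in n (n = 1, 2, …).
For the next term, n = 5, so the run lengths are 10, 16, 17.

XXXXXXXXXXllllllllllllllll11111111111111111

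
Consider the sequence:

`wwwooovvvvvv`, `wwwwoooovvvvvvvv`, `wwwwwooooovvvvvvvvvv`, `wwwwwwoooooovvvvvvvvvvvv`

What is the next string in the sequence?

wwwwwwwooooooovvvvvvvvvvvvvv

Reading off run lengths: w runs 3, 4, 5, 6; o runs 3, 4, 5, 6; v runs 6, 8, 10, 12 — each is linear in n, where the shown terms are n = 3, 4, 5, 6.
Setting n = 7 gives 7, 7, 14 characters in each block.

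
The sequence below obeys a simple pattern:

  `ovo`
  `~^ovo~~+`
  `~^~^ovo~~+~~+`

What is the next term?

s(k+1) = ~^·s(k)·~~+, so each term gains ~^ as a prefix and ~~+ as a suffix.
One more step from ~^~^ovo~~+~~+ gives the answer.

~^~^~^ovo~~+~~+~~+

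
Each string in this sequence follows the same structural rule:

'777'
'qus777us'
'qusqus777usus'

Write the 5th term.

s(k+1) = qus·s(k)·us, so each term gains qus as a prefix and us as a suffix.
From qusqus777usus, 2 further steps: qusqus777usus → qusqusqus777ususus → (answer).

qusqusqusqus777usususus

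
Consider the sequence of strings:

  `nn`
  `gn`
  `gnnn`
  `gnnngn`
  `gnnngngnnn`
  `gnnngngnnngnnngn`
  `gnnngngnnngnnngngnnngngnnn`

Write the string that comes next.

gnnngngnnngnnngngnnngngnnngnnngngnnngnnngn

This is a Fibonacci-style word recurrence s(k) = s(k−1)·s(k−2): e.g. gn·nn = gnnn.
So term 8 is gnnngngnnngnnngngnnngngnnn·gnnngngnnngnnngn.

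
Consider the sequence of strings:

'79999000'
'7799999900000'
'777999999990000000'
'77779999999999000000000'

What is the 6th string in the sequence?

Each string has the form 7^{n-1} 9^{2n} 0^{2n-1}, where the shown terms are n = 2, 3, 4, 5.
For term 6, n = 7, so the run lengths are 6, 14, 13.

777777999999999999990000000000000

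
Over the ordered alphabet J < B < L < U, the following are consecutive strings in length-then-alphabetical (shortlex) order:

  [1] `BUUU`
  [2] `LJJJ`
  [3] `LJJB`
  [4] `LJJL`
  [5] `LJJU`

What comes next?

Treat LJJU as a base-4 numeral over the given alphabet and add one, carrying through any trailing U's.

LJBJ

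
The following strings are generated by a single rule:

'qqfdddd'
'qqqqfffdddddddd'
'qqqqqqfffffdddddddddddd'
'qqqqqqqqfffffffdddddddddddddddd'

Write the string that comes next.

qqqqqqqqqqfffffffffdddddddddddddddddddd

Each string has the form q^{2n} f^{2n-1} d^{4n} (n = 1, 2, …).
At n = 5 the blocks have lengths 10, 9, 20.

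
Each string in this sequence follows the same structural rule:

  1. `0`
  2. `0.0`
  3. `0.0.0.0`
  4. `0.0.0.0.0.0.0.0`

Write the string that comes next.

Each string is two copies of the previous one joined by '.'.
One more doubling of 0.0.0.0.0.0.0.0 gives the answer.

0.0.0.0.0.0.0.0.0.0.0.0.0.0.0.0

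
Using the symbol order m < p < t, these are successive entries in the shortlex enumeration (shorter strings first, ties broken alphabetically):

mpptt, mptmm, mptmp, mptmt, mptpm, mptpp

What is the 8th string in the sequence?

mpttm

Continuing the enumeration 2 steps past mptpp: mptpp → mptpt → (answer).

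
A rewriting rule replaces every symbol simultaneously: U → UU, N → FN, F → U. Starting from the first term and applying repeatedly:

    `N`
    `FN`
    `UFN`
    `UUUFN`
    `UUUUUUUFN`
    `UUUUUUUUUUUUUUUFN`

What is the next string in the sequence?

φ(UUUUUUUUUUUUUUUFN) expands symbol-by-symbol to UU UU UU UU UU UU UU UU UU UU UU UU UU UU UU U FN; joining the 17 pieces gives the next term.

UUUUUUUUUUUUUUUUUUUUUUUUUUUUUUUFN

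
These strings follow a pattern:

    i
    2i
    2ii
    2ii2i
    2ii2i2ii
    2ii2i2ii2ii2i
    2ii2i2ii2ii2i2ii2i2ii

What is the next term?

2ii2i2ii2ii2i2ii2i2ii2ii2i2ii2ii2i

Each term (from the third on) is the previous term followed by the one before it: term 3 = 2i·i = 2ii.
Continuing: 2ii2i2ii2ii2i2ii2i2ii · 2ii2i2ii2ii2i gives term 8.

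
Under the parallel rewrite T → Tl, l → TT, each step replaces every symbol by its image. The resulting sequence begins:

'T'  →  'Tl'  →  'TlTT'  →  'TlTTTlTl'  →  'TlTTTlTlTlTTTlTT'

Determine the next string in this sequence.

TlTTTlTlTlTTTlTTTlTTTlTlTlTTTlTl

Replace each of the 16 characters of TlTTTlTlTlTTTlTT in place — Tl TT Tl Tl Tl TT Tl TT Tl TT Tl Tl Tl TT Tl Tl — and concatenate.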